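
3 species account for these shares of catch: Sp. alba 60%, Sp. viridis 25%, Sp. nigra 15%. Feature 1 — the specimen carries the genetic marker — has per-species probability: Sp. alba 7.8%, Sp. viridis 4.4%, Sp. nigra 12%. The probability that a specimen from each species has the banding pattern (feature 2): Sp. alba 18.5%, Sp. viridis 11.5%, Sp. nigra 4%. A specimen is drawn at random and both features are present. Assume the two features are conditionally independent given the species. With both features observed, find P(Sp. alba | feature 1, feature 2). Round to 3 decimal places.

0.813

Compute prior × likelihood for every hypothesis:
  Sp. alba: 0.6 × 0.078 × 0.185 = 0.008658
  Sp. viridis: 0.25 × 0.044 × 0.115 = 0.001265
  Sp. nigra: 0.15 × 0.12 × 0.04 = 0.00072
Normalizing constant = 0.010643.
P(Sp. alba | evidence) = 0.008658 / 0.010643 ≈ 0.813.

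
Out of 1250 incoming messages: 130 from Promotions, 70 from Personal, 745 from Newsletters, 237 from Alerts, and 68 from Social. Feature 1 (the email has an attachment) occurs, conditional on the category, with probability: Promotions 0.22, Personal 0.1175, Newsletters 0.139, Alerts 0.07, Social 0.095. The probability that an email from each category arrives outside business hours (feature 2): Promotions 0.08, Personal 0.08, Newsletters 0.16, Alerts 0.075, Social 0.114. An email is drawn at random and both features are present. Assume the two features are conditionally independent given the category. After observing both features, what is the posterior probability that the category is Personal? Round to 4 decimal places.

0.0306

Unnormalized posteriors (prior × likelihood):
  Promotions: 0.104 × 0.22 × 0.08 = 0.0018304
  Personal: 0.056 × 0.1175 × 0.08 = 0.0005264
  Newsletters: 0.596 × 0.139 × 0.16 = 0.01325504
  Alerts: 0.1896 × 0.07 × 0.075 = 0.0009954
  Social: 0.0544 × 0.095 × 0.114 = 0.000589152
Normalizing constant = 0.017196392.
P(Personal | evidence) = 0.0005264 / 0.017196392 ≈ 0.0306.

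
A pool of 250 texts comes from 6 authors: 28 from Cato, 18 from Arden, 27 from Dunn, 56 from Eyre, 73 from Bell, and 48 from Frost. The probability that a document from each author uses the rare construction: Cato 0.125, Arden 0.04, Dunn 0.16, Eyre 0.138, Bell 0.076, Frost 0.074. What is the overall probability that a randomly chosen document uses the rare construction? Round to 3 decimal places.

Compute prior × likelihood for every hypothesis:
  Cato: 0.112 × 0.125 = 0.014
  Arden: 0.072 × 0.04 = 0.00288
  Dunn: 0.108 × 0.16 = 0.01728
  Eyre: 0.224 × 0.138 = 0.030912
  Bell: 0.292 × 0.076 = 0.022192
  Frost: 0.192 × 0.074 = 0.014208
P(rare-form) = 0.014 + 0.00288 + 0.01728 + 0.030912 + 0.022192 + 0.014208 = 0.101472 → 0.101.

0.101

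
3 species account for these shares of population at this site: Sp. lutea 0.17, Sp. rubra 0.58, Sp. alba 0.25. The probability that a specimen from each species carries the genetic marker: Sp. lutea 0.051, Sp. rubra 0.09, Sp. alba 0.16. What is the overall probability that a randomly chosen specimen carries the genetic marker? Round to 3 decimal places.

0.101

By Bayes' rule, posterior ∝ prior × likelihood:
  Sp. lutea: 0.17 × 0.051 = 0.00867
  Sp. rubra: 0.58 × 0.09 = 0.0522
  Sp. alba: 0.25 × 0.16 = 0.04
P(marker) = 0.00867 + 0.0522 + 0.04 = 0.10087 → 0.101.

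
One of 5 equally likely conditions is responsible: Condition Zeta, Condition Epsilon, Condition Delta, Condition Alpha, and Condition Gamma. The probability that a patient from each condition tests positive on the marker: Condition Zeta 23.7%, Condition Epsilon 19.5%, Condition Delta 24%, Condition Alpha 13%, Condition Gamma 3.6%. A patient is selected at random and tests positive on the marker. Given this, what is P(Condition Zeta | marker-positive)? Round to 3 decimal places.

Since the prior is uniform, the posterior is proportional to the likelihood:
  Condition Zeta: 0.237
  Condition Epsilon: 0.195
  Condition Delta: 0.24
  Condition Alpha: 0.13
  Condition Gamma: 0.036
Total = 0.838.
P(Condition Zeta | evidence) = 0.237 / 0.838 ≈ 0.283.

0.283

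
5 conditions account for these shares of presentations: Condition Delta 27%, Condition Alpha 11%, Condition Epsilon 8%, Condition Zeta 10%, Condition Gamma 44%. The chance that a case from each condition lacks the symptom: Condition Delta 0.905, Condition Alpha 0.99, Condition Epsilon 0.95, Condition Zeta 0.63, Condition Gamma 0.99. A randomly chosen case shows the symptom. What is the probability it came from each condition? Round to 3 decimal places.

Taking complements, P(symptomatic | each) = Condition Delta 0.095, Condition Alpha 0.01, Condition Epsilon 0.05, Condition Zeta 0.37, Condition Gamma 0.01.
Unnormalized posteriors (prior × likelihood):
  Condition Delta: 0.27 × 0.095 = 0.02565
  Condition Alpha: 0.11 × 0.01 = 0.0011
  Condition Epsilon: 0.08 × 0.05 = 0.004
  Condition Zeta: 0.1 × 0.37 = 0.037
  Condition Gamma: 0.44 × 0.01 = 0.0044
Sum = 0.07215.
P(Condition Delta | symptomatic) = 0.02565/0.07215 ≈ 0.356
P(Condition Alpha | symptomatic) = 0.0011/0.07215 ≈ 0.015
P(Condition Epsilon | symptomatic) = 0.004/0.07215 ≈ 0.055
P(Condition Zeta | symptomatic) = 0.037/0.07215 ≈ 0.513
P(Condition Gamma | symptomatic) = 0.0044/0.07215 ≈ 0.061

Condition Delta 0.356, Condition Alpha 0.015, Condition Epsilon 0.055, Condition Zeta 0.513, Condition Gamma 0.061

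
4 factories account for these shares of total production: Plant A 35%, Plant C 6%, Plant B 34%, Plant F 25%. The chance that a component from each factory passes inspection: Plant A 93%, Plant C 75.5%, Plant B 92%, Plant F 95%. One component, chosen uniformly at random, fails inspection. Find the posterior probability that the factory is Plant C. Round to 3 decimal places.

Taking complements, P(nonconforming | each) = Plant A 0.07, Plant C 0.245, Plant B 0.08, Plant F 0.05.
By Bayes' rule, posterior ∝ prior × likelihood:
  Plant A: 0.35 × 0.07 = 0.0245
  Plant C: 0.06 × 0.245 = 0.0147
  Plant B: 0.34 × 0.08 = 0.0272
  Plant F: 0.25 × 0.05 = 0.0125
Sum = 0.0789.
P(Plant C | evidence) = 0.0147 / 0.0789 ≈ 0.186.

0.186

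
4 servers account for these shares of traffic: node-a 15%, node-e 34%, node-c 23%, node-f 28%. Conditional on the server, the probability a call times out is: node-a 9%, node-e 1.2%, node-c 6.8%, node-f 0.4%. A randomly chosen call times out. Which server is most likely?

node-c

By Bayes' rule, posterior ∝ prior × likelihood:
  node-a: 0.15 × 0.09 = 0.0135
  node-e: 0.34 × 0.012 = 0.00408
  node-c: 0.23 × 0.068 = 0.01564
  node-f: 0.28 × 0.004 = 0.00112
Normalizing constant = 0.03434.
Largest term belongs to node-c, so node-c is most probable.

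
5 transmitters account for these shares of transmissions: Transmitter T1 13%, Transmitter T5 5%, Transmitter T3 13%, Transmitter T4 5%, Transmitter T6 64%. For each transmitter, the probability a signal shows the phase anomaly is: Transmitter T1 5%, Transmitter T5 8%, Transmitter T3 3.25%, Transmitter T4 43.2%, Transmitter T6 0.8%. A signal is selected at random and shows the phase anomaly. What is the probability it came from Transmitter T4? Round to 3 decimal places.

Unnormalized posteriors (prior × likelihood):
  Transmitter T1: 0.13 × 0.05 = 0.0065
  Transmitter T5: 0.05 × 0.08 = 0.004
  Transmitter T3: 0.13 × 0.0325 = 0.004225
  Transmitter T4: 0.05 × 0.432 = 0.0216
  Transmitter T6: 0.64 × 0.008 = 0.00512
Sum = 0.041445.
P(Transmitter T4 | evidence) = 0.0216 / 0.041445 ≈ 0.521.

0.521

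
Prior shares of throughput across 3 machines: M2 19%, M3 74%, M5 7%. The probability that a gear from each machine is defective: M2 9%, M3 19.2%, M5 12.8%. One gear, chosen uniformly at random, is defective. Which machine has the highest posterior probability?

Unnormalized posteriors (prior × likelihood):
  M2: 0.19 × 0.09 = 0.0171
  M3: 0.74 × 0.192 = 0.14208
  M5: 0.07 × 0.128 = 0.00896
Sum = 0.16814.
Largest term belongs to M3, so M3 is most probable.

M3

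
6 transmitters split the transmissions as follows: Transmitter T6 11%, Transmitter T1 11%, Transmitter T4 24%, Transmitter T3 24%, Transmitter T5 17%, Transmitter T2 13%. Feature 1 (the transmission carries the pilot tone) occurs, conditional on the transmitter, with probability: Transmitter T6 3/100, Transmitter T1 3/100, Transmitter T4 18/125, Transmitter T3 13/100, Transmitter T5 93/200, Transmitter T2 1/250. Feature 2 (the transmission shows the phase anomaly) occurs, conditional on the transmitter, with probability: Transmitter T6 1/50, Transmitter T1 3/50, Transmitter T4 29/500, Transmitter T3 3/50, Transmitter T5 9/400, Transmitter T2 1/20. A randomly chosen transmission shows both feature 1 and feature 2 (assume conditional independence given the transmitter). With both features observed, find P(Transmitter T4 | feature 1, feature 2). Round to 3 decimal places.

0.337

By Bayes' rule, posterior ∝ prior × likelihood:
  Transmitter T6: 0.11 × 0.03 × 0.02 = 0.000066
  Transmitter T1: 0.11 × 0.03 × 0.06 = 0.000198
  Transmitter T4: 0.24 × 0.144 × 0.058 = 0.00200448
  Transmitter T3: 0.24 × 0.13 × 0.06 = 0.001872
  Transmitter T5: 0.17 × 0.465 × 0.0225 = 0.001778625
  Transmitter T2: 0.13 × 0.004 × 0.05 = 0.000026
Sum = 0.005945105.
P(Transmitter T4 | evidence) = 0.00200448 / 0.005945105 ≈ 0.337.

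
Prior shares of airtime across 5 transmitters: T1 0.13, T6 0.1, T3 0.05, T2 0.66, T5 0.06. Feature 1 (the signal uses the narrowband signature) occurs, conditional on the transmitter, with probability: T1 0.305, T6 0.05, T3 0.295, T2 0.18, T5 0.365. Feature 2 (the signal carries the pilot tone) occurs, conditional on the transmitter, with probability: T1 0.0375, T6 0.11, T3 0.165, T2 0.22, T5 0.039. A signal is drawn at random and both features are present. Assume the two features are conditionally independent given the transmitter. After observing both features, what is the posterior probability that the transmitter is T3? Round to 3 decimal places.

0.077

Compute prior × likelihood for every hypothesis:
  T1: 0.13 × 0.305 × 0.0375 = 0.001486875
  T6: 0.1 × 0.05 × 0.11 = 0.00055
  T3: 0.05 × 0.295 × 0.165 = 0.00243375
  T2: 0.66 × 0.18 × 0.22 = 0.026136
  T5: 0.06 × 0.365 × 0.039 = 0.0008541
Sum = 0.031460725.
P(T3 | evidence) = 0.00243375 / 0.031460725 ≈ 0.077.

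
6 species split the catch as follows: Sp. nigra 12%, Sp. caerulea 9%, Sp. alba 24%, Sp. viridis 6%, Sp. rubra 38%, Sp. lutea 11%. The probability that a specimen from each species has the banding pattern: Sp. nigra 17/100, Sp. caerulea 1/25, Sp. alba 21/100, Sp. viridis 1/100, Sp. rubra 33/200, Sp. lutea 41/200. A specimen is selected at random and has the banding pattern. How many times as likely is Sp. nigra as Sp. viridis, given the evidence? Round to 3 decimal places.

34.000

Unnormalized posteriors (prior × likelihood):
  Sp. nigra: 0.12 × 0.17 = 0.0204
  Sp. caerulea: 0.09 × 0.04 = 0.0036
  Sp. alba: 0.24 × 0.21 = 0.0504
  Sp. viridis: 0.06 × 0.01 = 0.0006
  Sp. rubra: 0.38 × 0.165 = 0.0627
  Sp. lutea: 0.11 × 0.205 = 0.02255
Normalizing constant = 0.16025.
The ratio is 0.0204 / 0.0006 (the normalizer cancels) = 34.000.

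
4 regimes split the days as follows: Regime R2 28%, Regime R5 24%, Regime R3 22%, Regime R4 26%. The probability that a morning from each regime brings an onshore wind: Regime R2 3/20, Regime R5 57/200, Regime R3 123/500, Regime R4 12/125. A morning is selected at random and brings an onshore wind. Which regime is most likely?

Regime R5

Compute prior × likelihood for every hypothesis:
  Regime R2: 0.28 × 0.15 = 0.042
  Regime R5: 0.24 × 0.285 = 0.0684
  Regime R3: 0.22 × 0.246 = 0.05412
  Regime R4: 0.26 × 0.096 = 0.02496
Total = 0.18948.
Largest term belongs to Regime R5, so Regime R5 is most probable.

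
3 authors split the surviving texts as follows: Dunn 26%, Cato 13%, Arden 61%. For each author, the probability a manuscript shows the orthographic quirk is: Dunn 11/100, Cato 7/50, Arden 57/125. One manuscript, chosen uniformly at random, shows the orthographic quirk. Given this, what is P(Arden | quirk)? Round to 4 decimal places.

By Bayes' rule, posterior ∝ prior × likelihood:
  Dunn: 0.26 × 0.11 = 0.0286
  Cato: 0.13 × 0.14 = 0.0182
  Arden: 0.61 × 0.456 = 0.27816
Normalizing constant = 0.32496.
P(Arden | evidence) = 0.27816 / 0.32496 ≈ 0.8560.

0.8560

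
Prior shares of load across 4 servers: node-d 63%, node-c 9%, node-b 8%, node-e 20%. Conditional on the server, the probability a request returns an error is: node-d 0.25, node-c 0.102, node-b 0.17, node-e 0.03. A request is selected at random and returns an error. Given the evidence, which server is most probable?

Prior × likelihood for each hypothesis:
  node-d: 0.63 × 0.25 = 0.1575
  node-c: 0.09 × 0.102 = 0.00918
  node-b: 0.08 × 0.17 = 0.0136
  node-e: 0.2 × 0.03 = 0.006
Sum = 0.18628.
Largest term belongs to node-d, so node-d is most probable.

node-d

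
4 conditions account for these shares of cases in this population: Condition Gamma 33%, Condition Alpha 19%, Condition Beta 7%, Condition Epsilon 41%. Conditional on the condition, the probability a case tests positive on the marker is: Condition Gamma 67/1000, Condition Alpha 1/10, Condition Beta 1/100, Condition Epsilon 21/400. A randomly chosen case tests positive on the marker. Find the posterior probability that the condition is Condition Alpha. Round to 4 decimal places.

Prior × likelihood for each hypothesis:
  Condition Gamma: 0.33 × 0.067 = 0.02211
  Condition Alpha: 0.19 × 0.1 = 0.019
  Condition Beta: 0.07 × 0.01 = 0.0007
  Condition Epsilon: 0.41 × 0.0525 = 0.021525
Normalizing constant = 0.063335.
P(Condition Alpha | evidence) = 0.019 / 0.063335 ≈ 0.3000.

0.3000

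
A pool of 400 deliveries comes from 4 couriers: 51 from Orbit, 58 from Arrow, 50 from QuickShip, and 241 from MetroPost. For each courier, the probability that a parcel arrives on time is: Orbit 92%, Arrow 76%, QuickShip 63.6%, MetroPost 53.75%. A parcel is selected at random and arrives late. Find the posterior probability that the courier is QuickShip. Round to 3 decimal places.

Taking complements, P(late | each) = Orbit 0.08, Arrow 0.24, QuickShip 0.364, MetroPost 0.4625.
Prior × likelihood for each hypothesis:
  Orbit: 0.1275 × 0.08 = 0.0102
  Arrow: 0.145 × 0.24 = 0.0348
  QuickShip: 0.125 × 0.364 = 0.0455
  MetroPost: 0.6025 × 0.4625 = 0.27865625
Total = 0.36915625.
P(QuickShip | evidence) = 0.0455 / 0.36915625 ≈ 0.123.

0.123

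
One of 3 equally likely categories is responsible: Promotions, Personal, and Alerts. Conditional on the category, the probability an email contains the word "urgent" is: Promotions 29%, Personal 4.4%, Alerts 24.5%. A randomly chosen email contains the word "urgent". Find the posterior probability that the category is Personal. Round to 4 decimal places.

0.0760

With a uniform prior (1/3 each), posterior ∝ likelihood:
  Promotions: 0.29
  Personal: 0.044
  Alerts: 0.245
Normalizing constant = 0.579.
P(Personal | evidence) = 0.044 / 0.579 ≈ 0.0760.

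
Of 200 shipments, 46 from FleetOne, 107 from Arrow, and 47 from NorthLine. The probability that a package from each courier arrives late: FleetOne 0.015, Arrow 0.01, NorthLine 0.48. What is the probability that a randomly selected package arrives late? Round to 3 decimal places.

0.122

Unnormalized posteriors (prior × likelihood):
  FleetOne: 0.23 × 0.015 = 0.00345
  Arrow: 0.535 × 0.01 = 0.00535
  NorthLine: 0.235 × 0.48 = 0.1128
P(late) = 0.00345 + 0.00535 + 0.1128 = 0.1216 → 0.122.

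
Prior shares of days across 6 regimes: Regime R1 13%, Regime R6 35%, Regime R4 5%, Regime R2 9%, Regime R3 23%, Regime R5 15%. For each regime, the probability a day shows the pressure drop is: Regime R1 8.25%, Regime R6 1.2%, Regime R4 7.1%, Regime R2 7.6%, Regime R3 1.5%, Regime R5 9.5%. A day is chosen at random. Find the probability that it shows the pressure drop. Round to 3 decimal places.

Prior × likelihood for each hypothesis:
  Regime R1: 0.13 × 0.0825 = 0.010725
  Regime R6: 0.35 × 0.012 = 0.0042
  Regime R4: 0.05 × 0.071 = 0.00355
  Regime R2: 0.09 × 0.076 = 0.00684
  Regime R3: 0.23 × 0.015 = 0.00345
  Regime R5: 0.15 × 0.095 = 0.01425
P(drop) = 0.010725 + 0.0042 + 0.00355 + 0.00684 + 0.00345 + 0.01425 = 0.043015 → 0.043.

0.043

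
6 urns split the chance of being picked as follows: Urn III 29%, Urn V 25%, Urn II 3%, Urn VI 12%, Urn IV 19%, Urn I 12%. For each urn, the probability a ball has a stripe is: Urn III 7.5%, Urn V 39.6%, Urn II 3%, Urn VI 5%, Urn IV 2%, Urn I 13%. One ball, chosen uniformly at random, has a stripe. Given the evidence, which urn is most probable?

By Bayes' rule, posterior ∝ prior × likelihood:
  Urn III: 0.29 × 0.075 = 0.02175
  Urn V: 0.25 × 0.396 = 0.099
  Urn II: 0.03 × 0.03 = 0.0009
  Urn VI: 0.12 × 0.05 = 0.006
  Urn IV: 0.19 × 0.02 = 0.0038
  Urn I: 0.12 × 0.13 = 0.0156
Normalizing constant = 0.14705.
Largest term belongs to Urn V, so Urn V is most probable.

Urn V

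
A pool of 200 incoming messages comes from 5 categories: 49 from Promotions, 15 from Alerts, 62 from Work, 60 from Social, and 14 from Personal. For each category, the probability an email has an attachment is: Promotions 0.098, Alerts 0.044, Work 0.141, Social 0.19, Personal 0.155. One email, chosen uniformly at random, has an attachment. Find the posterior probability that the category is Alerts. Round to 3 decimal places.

0.024

Prior × likelihood for each hypothesis:
  Promotions: 0.245 × 0.098 = 0.02401
  Alerts: 0.075 × 0.044 = 0.0033
  Work: 0.31 × 0.141 = 0.04371
  Social: 0.3 × 0.19 = 0.057
  Personal: 0.07 × 0.155 = 0.01085
Total = 0.13887.
P(Alerts | evidence) = 0.0033 / 0.13887 ≈ 0.024.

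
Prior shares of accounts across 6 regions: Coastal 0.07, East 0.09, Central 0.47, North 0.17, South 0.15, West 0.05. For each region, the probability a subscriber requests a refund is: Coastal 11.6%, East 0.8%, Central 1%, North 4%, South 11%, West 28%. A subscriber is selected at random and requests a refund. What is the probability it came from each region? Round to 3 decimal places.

Prior × likelihood for each hypothesis:
  Coastal: 0.07 × 0.116 = 0.00812
  East: 0.09 × 0.008 = 0.00072
  Central: 0.47 × 0.01 = 0.0047
  North: 0.17 × 0.04 = 0.0068
  South: 0.15 × 0.11 = 0.0165
  West: 0.05 × 0.28 = 0.014
Total = 0.05084.
P(Coastal | refund) = 0.00812/0.05084 ≈ 0.160
P(East | refund) = 0.00072/0.05084 ≈ 0.014
P(Central | refund) = 0.0047/0.05084 ≈ 0.092
P(North | refund) = 0.0068/0.05084 ≈ 0.134
P(South | refund) = 0.0165/0.05084 ≈ 0.325
P(West | refund) = 0.014/0.05084 ≈ 0.275

Coastal 0.160, East 0.014, Central 0.092, North 0.134, South 0.325, West 0.275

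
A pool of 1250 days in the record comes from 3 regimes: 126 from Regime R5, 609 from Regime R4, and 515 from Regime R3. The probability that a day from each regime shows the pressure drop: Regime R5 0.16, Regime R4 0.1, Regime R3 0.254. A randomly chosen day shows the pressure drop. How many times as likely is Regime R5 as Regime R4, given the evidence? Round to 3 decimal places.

0.331

Compute prior × likelihood for every hypothesis:
  Regime R5: 0.1008 × 0.16 = 0.016128
  Regime R4: 0.4872 × 0.1 = 0.04872
  Regime R3: 0.412 × 0.254 = 0.104648
Normalizing constant = 0.169496.
The ratio is 0.016128 / 0.04872 (the normalizer cancels) = 0.331.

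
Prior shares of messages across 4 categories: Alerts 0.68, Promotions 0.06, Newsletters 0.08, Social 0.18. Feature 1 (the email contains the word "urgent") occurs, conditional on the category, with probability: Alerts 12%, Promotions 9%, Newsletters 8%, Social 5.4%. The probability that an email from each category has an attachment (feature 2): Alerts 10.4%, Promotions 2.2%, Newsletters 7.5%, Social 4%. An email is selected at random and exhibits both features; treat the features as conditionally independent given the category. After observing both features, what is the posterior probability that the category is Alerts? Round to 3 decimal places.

Prior × likelihood for each hypothesis:
  Alerts: 0.68 × 0.12 × 0.104 = 0.0084864
  Promotions: 0.06 × 0.09 × 0.022 = 0.0001188
  Newsletters: 0.08 × 0.08 × 0.075 = 0.00048
  Social: 0.18 × 0.054 × 0.04 = 0.0003888
Normalizing constant = 0.009474.
P(Alerts | evidence) = 0.0084864 / 0.009474 ≈ 0.896.

0.896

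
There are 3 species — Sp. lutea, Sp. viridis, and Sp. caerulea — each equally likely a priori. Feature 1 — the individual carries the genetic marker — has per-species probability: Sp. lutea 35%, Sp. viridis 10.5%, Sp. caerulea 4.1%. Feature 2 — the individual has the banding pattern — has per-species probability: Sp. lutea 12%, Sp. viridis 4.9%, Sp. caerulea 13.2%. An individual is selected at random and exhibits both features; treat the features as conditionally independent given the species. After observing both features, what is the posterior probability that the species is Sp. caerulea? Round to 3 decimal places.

Since the prior is uniform, the posterior is proportional to the likelihood:
  Sp. lutea: 0.35 × 0.12 = 0.042
  Sp. viridis: 0.105 × 0.049 = 0.005145
  Sp. caerulea: 0.041 × 0.132 = 0.005412
Normalizing constant = 0.052557.
P(Sp. caerulea | evidence) = 0.005412 / 0.052557 ≈ 0.103.

0.103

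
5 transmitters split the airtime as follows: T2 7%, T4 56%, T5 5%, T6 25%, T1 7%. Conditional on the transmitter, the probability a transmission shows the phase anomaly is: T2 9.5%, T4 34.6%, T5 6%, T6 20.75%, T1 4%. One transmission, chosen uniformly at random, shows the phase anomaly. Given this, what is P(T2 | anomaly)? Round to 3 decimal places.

0.026

Unnormalized posteriors (prior × likelihood):
  T2: 0.07 × 0.095 = 0.00665
  T4: 0.56 × 0.346 = 0.19376
  T5: 0.05 × 0.06 = 0.003
  T6: 0.25 × 0.2075 = 0.051875
  T1: 0.07 × 0.04 = 0.0028
Sum = 0.258085.
P(T2 | evidence) = 0.00665 / 0.258085 ≈ 0.026.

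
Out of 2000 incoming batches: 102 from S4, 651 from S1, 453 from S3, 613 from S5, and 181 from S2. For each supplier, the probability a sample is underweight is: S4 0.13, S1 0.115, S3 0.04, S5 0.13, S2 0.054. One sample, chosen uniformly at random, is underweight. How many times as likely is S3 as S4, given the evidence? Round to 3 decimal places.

1.367

Unnormalized posteriors (prior × likelihood):
  S4: 0.051 × 0.13 = 0.00663
  S1: 0.3255 × 0.115 = 0.0374325
  S3: 0.2265 × 0.04 = 0.00906
  S5: 0.3065 × 0.13 = 0.039845
  S2: 0.0905 × 0.054 = 0.004887
Sum = 0.0978545.
The ratio is 0.00906 / 0.00663 (the normalizer cancels) = 1.367.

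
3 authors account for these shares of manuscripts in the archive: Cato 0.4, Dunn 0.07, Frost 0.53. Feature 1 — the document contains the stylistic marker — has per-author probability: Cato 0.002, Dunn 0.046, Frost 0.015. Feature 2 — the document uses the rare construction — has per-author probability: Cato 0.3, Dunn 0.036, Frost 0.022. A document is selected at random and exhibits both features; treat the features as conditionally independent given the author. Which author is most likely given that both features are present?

By Bayes' rule, posterior ∝ prior × likelihood:
  Cato: 0.4 × 0.002 × 0.3 = 0.00024
  Dunn: 0.07 × 0.046 × 0.036 = 0.00011592
  Frost: 0.53 × 0.015 × 0.022 = 0.0001749
Total = 0.00053082.
Largest term belongs to Cato, so Cato is most probable.

Cato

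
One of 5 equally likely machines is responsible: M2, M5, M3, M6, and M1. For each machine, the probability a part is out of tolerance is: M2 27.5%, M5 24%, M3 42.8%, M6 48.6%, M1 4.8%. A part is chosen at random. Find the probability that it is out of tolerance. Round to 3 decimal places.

0.295

Since the prior is uniform, the posterior is proportional to the likelihood:
  M2: 0.275
  M5: 0.24
  M3: 0.428
  M6: 0.486
  M1: 0.048
P(oversize) = (1/5) × (0.275 + 0.24 + 0.428 + 0.486 + 0.048) = 1.477/5 ≈ 0.295.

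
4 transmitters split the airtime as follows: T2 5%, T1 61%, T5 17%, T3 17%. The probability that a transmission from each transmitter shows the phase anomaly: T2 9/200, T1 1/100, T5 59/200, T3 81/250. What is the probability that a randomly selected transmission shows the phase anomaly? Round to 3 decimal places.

0.114

Prior × likelihood for each hypothesis:
  T2: 0.05 × 0.045 = 0.00225
  T1: 0.61 × 0.01 = 0.0061
  T5: 0.17 × 0.295 = 0.05015
  T3: 0.17 × 0.324 = 0.05508
P(anomaly) = 0.00225 + 0.0061 + 0.05015 + 0.05508 = 0.11358 → 0.114.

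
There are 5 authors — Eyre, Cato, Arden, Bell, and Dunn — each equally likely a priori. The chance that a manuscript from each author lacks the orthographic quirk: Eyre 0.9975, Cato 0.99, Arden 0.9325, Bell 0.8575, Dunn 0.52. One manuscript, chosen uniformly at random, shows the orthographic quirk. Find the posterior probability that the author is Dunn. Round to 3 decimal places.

0.683

Taking complements, P(quirk | each) = Eyre 0.0025, Cato 0.01, Arden 0.0675, Bell 0.1425, Dunn 0.48.
With a uniform prior (1/5 each), posterior ∝ likelihood:
  Eyre: 0.0025
  Cato: 0.01
  Arden: 0.0675
  Bell: 0.1425
  Dunn: 0.48
Normalizing constant = 0.7025.
P(Dunn | evidence) = 0.48 / 0.7025 ≈ 0.683.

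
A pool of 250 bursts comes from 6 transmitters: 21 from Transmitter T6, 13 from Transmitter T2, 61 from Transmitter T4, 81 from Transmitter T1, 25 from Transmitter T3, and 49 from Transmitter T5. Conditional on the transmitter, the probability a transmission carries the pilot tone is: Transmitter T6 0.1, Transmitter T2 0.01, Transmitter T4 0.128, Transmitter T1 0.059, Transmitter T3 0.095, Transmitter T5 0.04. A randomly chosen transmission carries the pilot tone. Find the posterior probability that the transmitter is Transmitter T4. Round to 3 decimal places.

0.408

Prior × likelihood for each hypothesis:
  Transmitter T6: 0.084 × 0.1 = 0.0084
  Transmitter T2: 0.052 × 0.01 = 0.00052
  Transmitter T4: 0.244 × 0.128 = 0.031232
  Transmitter T1: 0.324 × 0.059 = 0.019116
  Transmitter T3: 0.1 × 0.095 = 0.0095
  Transmitter T5: 0.196 × 0.04 = 0.00784
Total = 0.076608.
P(Transmitter T4 | evidence) = 0.031232 / 0.076608 ≈ 0.408.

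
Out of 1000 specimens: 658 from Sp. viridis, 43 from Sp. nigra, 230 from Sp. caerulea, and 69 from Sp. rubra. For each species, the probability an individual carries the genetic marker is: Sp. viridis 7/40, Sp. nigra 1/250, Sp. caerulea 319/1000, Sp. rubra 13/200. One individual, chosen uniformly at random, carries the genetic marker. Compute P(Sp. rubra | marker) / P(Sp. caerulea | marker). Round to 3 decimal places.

0.061

By Bayes' rule, posterior ∝ prior × likelihood:
  Sp. viridis: 0.658 × 0.175 = 0.11515
  Sp. nigra: 0.043 × 0.004 = 0.000172
  Sp. caerulea: 0.23 × 0.319 = 0.07337
  Sp. rubra: 0.069 × 0.065 = 0.004485
Sum = 0.193177.
The ratio is 0.004485 / 0.07337 (the normalizer cancels) = 0.061.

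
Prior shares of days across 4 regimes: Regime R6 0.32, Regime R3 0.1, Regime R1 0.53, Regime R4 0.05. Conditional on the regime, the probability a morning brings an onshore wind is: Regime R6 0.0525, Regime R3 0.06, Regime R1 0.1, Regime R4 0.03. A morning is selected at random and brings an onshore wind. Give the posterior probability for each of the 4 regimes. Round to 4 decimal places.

Prior × likelihood for each hypothesis:
  Regime R6: 0.32 × 0.0525 = 0.0168
  Regime R3: 0.1 × 0.06 = 0.006
  Regime R1: 0.53 × 0.1 = 0.053
  Regime R4: 0.05 × 0.03 = 0.0015
Normalizing constant = 0.0773.
P(Regime R6 | onshore) = 0.0168/0.0773 ≈ 0.2173
P(Regime R3 | onshore) = 0.006/0.0773 ≈ 0.0776
P(Regime R1 | onshore) = 0.053/0.0773 ≈ 0.6856
P(Regime R4 | onshore) = 0.0015/0.0773 ≈ 0.0194

Regime R6 0.2173, Regime R3 0.0776, Regime R1 0.6856, Regime R4 0.0194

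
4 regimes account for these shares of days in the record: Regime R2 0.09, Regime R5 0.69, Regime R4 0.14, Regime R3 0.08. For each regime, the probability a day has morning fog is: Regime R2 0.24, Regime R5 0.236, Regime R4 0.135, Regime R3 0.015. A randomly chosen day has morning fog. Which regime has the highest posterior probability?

Unnormalized posteriors (prior × likelihood):
  Regime R2: 0.09 × 0.24 = 0.0216
  Regime R5: 0.69 × 0.236 = 0.16284
  Regime R4: 0.14 × 0.135 = 0.0189
  Regime R3: 0.08 × 0.015 = 0.0012
Total = 0.20454.
Largest term belongs to Regime R5, so Regime R5 is most probable.

Regime R5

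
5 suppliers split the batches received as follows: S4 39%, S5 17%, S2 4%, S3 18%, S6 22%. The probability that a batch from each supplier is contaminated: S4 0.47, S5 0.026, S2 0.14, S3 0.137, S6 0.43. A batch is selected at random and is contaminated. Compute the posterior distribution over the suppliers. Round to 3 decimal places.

S4 0.586, S5 0.014, S2 0.018, S3 0.079, S6 0.303

Prior × likelihood for each hypothesis:
  S4: 0.39 × 0.47 = 0.1833
  S5: 0.17 × 0.026 = 0.00442
  S2: 0.04 × 0.14 = 0.0056
  S3: 0.18 × 0.137 = 0.02466
  S6: 0.22 × 0.43 = 0.0946
Normalizing constant = 0.31258.
P(S4 | contaminated) = 0.1833/0.31258 ≈ 0.586
P(S5 | contaminated) = 0.00442/0.31258 ≈ 0.014
P(S2 | contaminated) = 0.0056/0.31258 ≈ 0.018
P(S3 | contaminated) = 0.02466/0.31258 ≈ 0.079
P(S6 | contaminated) = 0.0946/0.31258 ≈ 0.303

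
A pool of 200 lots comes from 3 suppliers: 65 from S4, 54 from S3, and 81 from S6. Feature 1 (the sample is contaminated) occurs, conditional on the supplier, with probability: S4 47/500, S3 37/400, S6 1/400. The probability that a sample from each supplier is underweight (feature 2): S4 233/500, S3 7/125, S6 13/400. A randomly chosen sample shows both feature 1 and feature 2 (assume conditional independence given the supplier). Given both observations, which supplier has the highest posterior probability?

S4

By Bayes' rule, posterior ∝ prior × likelihood:
  S4: 0.325 × 0.094 × 0.466 = 0.0142363
  S3: 0.27 × 0.0925 × 0.056 = 0.0013986
  S6: 0.405 × 0.0025 × 0.0325 = 0.00003290625
Normalizing constant = 0.01566780625.
Largest term belongs to S4, so S4 is most probable.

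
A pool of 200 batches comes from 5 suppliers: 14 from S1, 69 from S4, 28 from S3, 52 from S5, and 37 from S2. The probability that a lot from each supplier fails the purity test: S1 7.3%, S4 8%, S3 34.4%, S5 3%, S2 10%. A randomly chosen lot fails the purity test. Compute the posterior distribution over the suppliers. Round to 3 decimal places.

S1 0.048, S4 0.258, S3 0.449, S5 0.073, S2 0.173

Prior × likelihood for each hypothesis:
  S1: 0.07 × 0.073 = 0.00511
  S4: 0.345 × 0.08 = 0.0276
  S3: 0.14 × 0.344 = 0.04816
  S5: 0.26 × 0.03 = 0.0078
  S2: 0.185 × 0.1 = 0.0185
Total = 0.10717.
P(S1 | off-spec) = 0.00511/0.10717 ≈ 0.048
P(S4 | off-spec) = 0.0276/0.10717 ≈ 0.258
P(S3 | off-spec) = 0.04816/0.10717 ≈ 0.449
P(S5 | off-spec) = 0.0078/0.10717 ≈ 0.073
P(S2 | off-spec) = 0.0185/0.10717 ≈ 0.173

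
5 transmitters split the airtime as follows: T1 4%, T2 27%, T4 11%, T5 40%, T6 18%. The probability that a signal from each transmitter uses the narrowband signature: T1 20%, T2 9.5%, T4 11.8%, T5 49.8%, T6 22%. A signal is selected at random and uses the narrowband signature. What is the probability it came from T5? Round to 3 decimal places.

0.698

Prior × likelihood for each hypothesis:
  T1: 0.04 × 0.2 = 0.008
  T2: 0.27 × 0.095 = 0.02565
  T4: 0.11 × 0.118 = 0.01298
  T5: 0.4 × 0.498 = 0.1992
  T6: 0.18 × 0.22 = 0.0396
Normalizing constant = 0.28543.
P(T5 | evidence) = 0.1992 / 0.28543 ≈ 0.698.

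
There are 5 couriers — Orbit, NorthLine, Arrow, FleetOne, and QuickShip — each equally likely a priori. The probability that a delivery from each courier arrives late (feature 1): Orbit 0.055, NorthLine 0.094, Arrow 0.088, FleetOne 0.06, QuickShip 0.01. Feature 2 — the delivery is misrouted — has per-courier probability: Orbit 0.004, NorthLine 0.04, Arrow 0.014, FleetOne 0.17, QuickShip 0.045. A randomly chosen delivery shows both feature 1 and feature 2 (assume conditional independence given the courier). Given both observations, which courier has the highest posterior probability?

FleetOne

With a uniform prior (1/5 each), posterior ∝ likelihood:
  Orbit: 0.055 × 0.004 = 0.00022
  NorthLine: 0.094 × 0.04 = 0.00376
  Arrow: 0.088 × 0.014 = 0.001232
  FleetOne: 0.06 × 0.17 = 0.0102
  QuickShip: 0.01 × 0.045 = 0.00045
Normalizing constant = 0.015862.
Largest term belongs to FleetOne, so FleetOne is most probable.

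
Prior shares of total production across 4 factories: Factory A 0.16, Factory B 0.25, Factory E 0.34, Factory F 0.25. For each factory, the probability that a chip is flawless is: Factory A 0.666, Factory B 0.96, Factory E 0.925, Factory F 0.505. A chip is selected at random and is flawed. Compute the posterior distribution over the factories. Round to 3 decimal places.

Taking complements, P(flawed | each) = Factory A 0.334, Factory B 0.04, Factory E 0.075, Factory F 0.495.
Prior × likelihood for each hypothesis:
  Factory A: 0.16 × 0.334 = 0.05344
  Factory B: 0.25 × 0.04 = 0.01
  Factory E: 0.34 × 0.075 = 0.0255
  Factory F: 0.25 × 0.495 = 0.12375
Normalizing constant = 0.21269.
P(Factory A | flawed) = 0.05344/0.21269 ≈ 0.251
P(Factory B | flawed) = 0.01/0.21269 ≈ 0.047
P(Factory E | flawed) = 0.0255/0.21269 ≈ 0.120
P(Factory F | flawed) = 0.12375/0.21269 ≈ 0.582

Factory A 0.251, Factory B 0.047, Factory E 0.120, Factory F 0.582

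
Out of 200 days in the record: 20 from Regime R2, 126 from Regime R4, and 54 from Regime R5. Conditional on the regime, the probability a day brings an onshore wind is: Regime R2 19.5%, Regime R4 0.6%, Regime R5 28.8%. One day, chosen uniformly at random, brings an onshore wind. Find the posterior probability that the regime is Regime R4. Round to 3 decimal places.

By Bayes' rule, posterior ∝ prior × likelihood:
  Regime R2: 0.1 × 0.195 = 0.0195
  Regime R4: 0.63 × 0.006 = 0.00378
  Regime R5: 0.27 × 0.288 = 0.07776
Normalizing constant = 0.10104.
P(Regime R4 | evidence) = 0.00378 / 0.10104 ≈ 0.037.

0.037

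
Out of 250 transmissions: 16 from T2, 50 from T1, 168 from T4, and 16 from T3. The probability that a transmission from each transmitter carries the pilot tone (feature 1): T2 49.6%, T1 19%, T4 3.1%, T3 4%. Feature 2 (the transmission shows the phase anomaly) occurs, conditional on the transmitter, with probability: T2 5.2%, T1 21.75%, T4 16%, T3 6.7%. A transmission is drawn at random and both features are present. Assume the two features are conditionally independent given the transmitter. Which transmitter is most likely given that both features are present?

T1

Unnormalized posteriors (prior × likelihood):
  T2: 0.064 × 0.496 × 0.052 = 0.001650688
  T1: 0.2 × 0.19 × 0.2175 = 0.008265
  T4: 0.672 × 0.031 × 0.16 = 0.00333312
  T3: 0.064 × 0.04 × 0.067 = 0.00017152
Sum = 0.013420328.
Largest term belongs to T1, so T1 is most probable.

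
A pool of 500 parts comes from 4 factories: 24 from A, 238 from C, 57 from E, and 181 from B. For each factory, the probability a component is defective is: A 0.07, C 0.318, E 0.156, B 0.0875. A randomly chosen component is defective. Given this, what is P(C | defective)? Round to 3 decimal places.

Compute prior × likelihood for every hypothesis:
  A: 0.048 × 0.07 = 0.00336
  C: 0.476 × 0.318 = 0.151368
  E: 0.114 × 0.156 = 0.017784
  B: 0.362 × 0.0875 = 0.031675
Total = 0.204187.
P(C | evidence) = 0.151368 / 0.204187 ≈ 0.741.

0.741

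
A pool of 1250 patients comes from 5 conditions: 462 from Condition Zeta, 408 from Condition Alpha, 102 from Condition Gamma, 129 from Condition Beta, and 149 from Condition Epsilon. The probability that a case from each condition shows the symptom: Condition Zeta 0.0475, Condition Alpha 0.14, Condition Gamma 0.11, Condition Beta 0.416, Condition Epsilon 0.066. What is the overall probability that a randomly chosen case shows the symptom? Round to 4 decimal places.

By Bayes' rule, posterior ∝ prior × likelihood:
  Condition Zeta: 0.3696 × 0.0475 = 0.017556
  Condition Alpha: 0.3264 × 0.14 = 0.045696
  Condition Gamma: 0.0816 × 0.11 = 0.008976
  Condition Beta: 0.1032 × 0.416 = 0.0429312
  Condition Epsilon: 0.1192 × 0.066 = 0.0078672
P(symptomatic) = 0.017556 + 0.045696 + 0.008976 + 0.0429312 + 0.0078672 = 0.1230264 → 0.1230.

0.1230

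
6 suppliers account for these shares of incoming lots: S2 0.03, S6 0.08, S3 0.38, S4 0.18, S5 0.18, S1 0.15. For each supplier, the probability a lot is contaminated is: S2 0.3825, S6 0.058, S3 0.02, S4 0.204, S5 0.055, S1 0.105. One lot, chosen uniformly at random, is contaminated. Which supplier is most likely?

S4

Prior × likelihood for each hypothesis:
  S2: 0.03 × 0.3825 = 0.011475
  S6: 0.08 × 0.058 = 0.00464
  S3: 0.38 × 0.02 = 0.0076
  S4: 0.18 × 0.204 = 0.03672
  S5: 0.18 × 0.055 = 0.0099
  S1: 0.15 × 0.105 = 0.01575
Sum = 0.086085.
Largest term belongs to S4, so S4 is most probable.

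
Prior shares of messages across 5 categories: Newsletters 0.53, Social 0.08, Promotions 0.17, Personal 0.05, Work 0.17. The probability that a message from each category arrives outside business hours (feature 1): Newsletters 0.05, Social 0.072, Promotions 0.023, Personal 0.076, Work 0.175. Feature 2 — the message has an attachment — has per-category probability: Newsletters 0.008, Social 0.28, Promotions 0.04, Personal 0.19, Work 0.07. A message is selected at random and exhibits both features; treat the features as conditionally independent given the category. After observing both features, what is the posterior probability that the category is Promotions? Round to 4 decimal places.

Prior × likelihood for each hypothesis:
  Newsletters: 0.53 × 0.05 × 0.008 = 0.000212
  Social: 0.08 × 0.072 × 0.28 = 0.0016128
  Promotions: 0.17 × 0.023 × 0.04 = 0.0001564
  Personal: 0.05 × 0.076 × 0.19 = 0.000722
  Work: 0.17 × 0.175 × 0.07 = 0.0020825
Total = 0.0047857.
P(Promotions | evidence) = 0.0001564 / 0.0047857 ≈ 0.0327.

0.0327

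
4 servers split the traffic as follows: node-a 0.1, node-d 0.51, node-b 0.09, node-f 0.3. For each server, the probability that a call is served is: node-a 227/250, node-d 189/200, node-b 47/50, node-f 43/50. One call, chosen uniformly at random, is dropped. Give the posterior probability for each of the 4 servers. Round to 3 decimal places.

Taking complements, P(dropped | each) = node-a 0.092, node-d 0.055, node-b 0.06, node-f 0.14.
Prior × likelihood for each hypothesis:
  node-a: 0.1 × 0.092 = 0.0092
  node-d: 0.51 × 0.055 = 0.02805
  node-b: 0.09 × 0.06 = 0.0054
  node-f: 0.3 × 0.14 = 0.042
Sum = 0.08465.
P(node-a | dropped) = 0.0092/0.08465 ≈ 0.109
P(node-d | dropped) = 0.02805/0.08465 ≈ 0.331
P(node-b | dropped) = 0.0054/0.08465 ≈ 0.064
P(node-f | dropped) = 0.042/0.08465 ≈ 0.496

node-a 0.109, node-d 0.331, node-b 0.064, node-f 0.496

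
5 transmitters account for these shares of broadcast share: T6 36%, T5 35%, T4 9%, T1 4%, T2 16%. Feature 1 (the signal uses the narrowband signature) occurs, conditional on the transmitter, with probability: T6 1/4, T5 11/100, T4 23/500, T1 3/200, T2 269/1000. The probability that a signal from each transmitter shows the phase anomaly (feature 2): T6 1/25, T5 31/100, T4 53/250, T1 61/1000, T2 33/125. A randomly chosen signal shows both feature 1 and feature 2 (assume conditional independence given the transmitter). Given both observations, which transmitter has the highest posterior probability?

T5

By Bayes' rule, posterior ∝ prior × likelihood:
  T6: 0.36 × 0.25 × 0.04 = 0.0036
  T5: 0.35 × 0.11 × 0.31 = 0.011935
  T4: 0.09 × 0.046 × 0.212 = 0.00087768
  T1: 0.04 × 0.015 × 0.061 = 0.0000366
  T2: 0.16 × 0.269 × 0.264 = 0.01136256
Total = 0.02781184.
Largest term belongs to T5, so T5 is most probable.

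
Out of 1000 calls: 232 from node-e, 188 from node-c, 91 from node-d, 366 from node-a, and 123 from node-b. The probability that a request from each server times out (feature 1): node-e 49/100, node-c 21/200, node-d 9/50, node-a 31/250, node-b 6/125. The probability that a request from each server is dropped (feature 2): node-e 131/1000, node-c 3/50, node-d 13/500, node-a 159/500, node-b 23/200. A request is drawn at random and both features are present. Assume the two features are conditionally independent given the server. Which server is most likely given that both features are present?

Unnormalized posteriors (prior × likelihood):
  node-e: 0.232 × 0.49 × 0.131 = 0.01489208
  node-c: 0.188 × 0.105 × 0.06 = 0.0011844
  node-d: 0.091 × 0.18 × 0.026 = 0.00042588
  node-a: 0.366 × 0.124 × 0.318 = 0.014432112
  node-b: 0.123 × 0.048 × 0.115 = 0.00067896
Normalizing constant = 0.031613432.
Largest term belongs to node-e, so node-e is most probable.

node-e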